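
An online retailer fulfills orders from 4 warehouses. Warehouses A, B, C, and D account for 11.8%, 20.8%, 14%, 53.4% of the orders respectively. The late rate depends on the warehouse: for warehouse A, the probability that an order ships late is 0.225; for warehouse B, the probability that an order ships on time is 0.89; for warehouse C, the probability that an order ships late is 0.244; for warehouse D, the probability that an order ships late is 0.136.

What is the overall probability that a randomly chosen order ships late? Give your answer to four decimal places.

P(L|B) = 1 − 0.89 = 0.11.
P(L) = P(L|A)·P(A) + P(L|B)·P(B) + P(L|C)·P(C) + P(L|D)·P(D)
      = 0.225·0.118 + 0.11·0.208 + 0.244·0.14 + 0.136·0.534
      = 0.02655 + 0.02288 + 0.03416 + 0.072624 = 0.156214

P(L) ≈ 0.1562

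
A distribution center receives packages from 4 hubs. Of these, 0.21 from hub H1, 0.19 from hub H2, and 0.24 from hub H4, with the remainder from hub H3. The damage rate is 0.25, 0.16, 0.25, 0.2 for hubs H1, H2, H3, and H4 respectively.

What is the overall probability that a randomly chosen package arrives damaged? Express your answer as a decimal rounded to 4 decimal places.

P(D) ≈ 0.2209

P(H3) = 1 − (0.21 + 0.19 + 0.24) = 0.36.
P(D) = P(D|H1)·P(H1) + P(D|H2)·P(H2) + P(D|H3)·P(H3) + P(D|H4)·P(H4)
      = 0.25·0.21 + 0.16·0.19 + 0.25·0.36 + 0.2·0.24
      = 0.0525 + 0.0304 + 0.09 + 0.048 = 0.2209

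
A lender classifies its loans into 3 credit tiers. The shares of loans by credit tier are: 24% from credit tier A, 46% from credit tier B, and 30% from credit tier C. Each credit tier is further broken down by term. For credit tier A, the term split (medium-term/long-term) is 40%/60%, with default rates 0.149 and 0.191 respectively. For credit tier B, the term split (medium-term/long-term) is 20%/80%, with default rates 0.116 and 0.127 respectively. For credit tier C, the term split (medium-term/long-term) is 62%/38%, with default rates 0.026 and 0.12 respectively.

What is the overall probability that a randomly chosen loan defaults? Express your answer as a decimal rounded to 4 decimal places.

0.1177

P(D|A) = 0.4·0.149 + 0.6·0.191 = 0.0596 + 0.1146 = 0.1742
P(D|B) = 0.2·0.116 + 0.8·0.127 = 0.0232 + 0.1016 = 0.1248
P(D|C) = 0.62·0.026 + 0.38·0.12 = 0.01612 + 0.0456 = 0.06172
By total probability over the outer partition,
P(D) = 0.24·0.1742 + 0.46·0.1248 + 0.3·0.06172
      = 0.041808 + 0.057408 + 0.018516 = 0.117732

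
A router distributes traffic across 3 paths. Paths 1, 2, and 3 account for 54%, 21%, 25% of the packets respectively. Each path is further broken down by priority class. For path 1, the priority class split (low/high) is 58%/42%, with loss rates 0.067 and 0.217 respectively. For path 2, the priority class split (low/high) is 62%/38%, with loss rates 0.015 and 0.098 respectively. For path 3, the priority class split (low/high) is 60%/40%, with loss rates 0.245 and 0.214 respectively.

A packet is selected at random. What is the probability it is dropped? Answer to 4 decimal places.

P(L|1) = 0.58·0.067 + 0.42·0.217 = 0.03886 + 0.09114 = 0.13
P(L|2) = 0.62·0.015 + 0.38·0.098 = 0.0093 + 0.03724 = 0.04654
P(L|3) = 0.6·0.245 + 0.4·0.214 = 0.147 + 0.0856 = 0.2326
By total probability over the outer partition,
P(L) = 0.54·0.13 + 0.21·0.04654 + 0.25·0.2326
      = 0.0702 + 0.0097734 + 0.05815 = 0.1381234

0.1381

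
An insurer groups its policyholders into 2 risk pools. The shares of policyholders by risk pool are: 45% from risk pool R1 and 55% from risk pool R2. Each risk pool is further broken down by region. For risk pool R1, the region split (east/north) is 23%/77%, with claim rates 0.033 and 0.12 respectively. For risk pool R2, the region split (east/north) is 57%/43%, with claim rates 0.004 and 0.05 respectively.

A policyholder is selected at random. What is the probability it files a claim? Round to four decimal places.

P(C|R1) = 0.23·0.033 + 0.77·0.12 = 0.00759 + 0.0924 = 0.09999
P(C|R2) = 0.57·0.004 + 0.43·0.05 = 0.00228 + 0.0215 = 0.02378
By total probability over the outer partition,
P(C) = 0.45·0.09999 + 0.55·0.02378
      = 0.0449955 + 0.013079 = 0.0580745

0.0581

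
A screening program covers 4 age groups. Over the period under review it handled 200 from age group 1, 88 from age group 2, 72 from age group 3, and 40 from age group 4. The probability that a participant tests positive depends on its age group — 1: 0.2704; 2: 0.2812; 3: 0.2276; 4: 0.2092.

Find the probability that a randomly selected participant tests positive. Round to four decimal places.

Total: 200 + 88 + 72 + 40 = 400.
P(1) = 200/400 = 0.5. P(2) = 88/400 = 0.22. P(3) = 72/400 = 0.18. P(4) = 40/400 = 0.1.
Summing over the partition,
P(T) = P(T|1)·P(1) + P(T|2)·P(2) + P(T|3)·P(3) + P(T|4)·P(4)
      = 0.2704·0.5 + 0.2812·0.22 + 0.2276·0.18 + 0.2092·0.1
      = 0.1352 + 0.061864 + 0.040968 + 0.02092 = 0.258952

0.2590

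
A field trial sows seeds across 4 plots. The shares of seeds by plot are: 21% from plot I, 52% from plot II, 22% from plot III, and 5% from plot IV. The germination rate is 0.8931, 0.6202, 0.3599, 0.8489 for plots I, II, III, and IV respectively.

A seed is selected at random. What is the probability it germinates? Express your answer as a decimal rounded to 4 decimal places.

P(G) ≈ 0.6317

Using total probability over the partition,
P(G) = P(G|I)·P(I) + P(G|II)·P(II) + P(G|III)·P(III) + P(G|IV)·P(IV)
      = 0.8931·0.21 + 0.6202·0.52 + 0.3599·0.22 + 0.8489·0.05
      = 0.187551 + 0.322504 + 0.079178 + 0.042445 = 0.631678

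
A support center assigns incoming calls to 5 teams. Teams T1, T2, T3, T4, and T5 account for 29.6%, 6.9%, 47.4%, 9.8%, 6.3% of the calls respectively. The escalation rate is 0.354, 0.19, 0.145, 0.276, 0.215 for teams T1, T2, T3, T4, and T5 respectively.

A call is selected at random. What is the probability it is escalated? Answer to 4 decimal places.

Using total probability over the partition,
P(E) = P(E|T1)·P(T1) + P(E|T2)·P(T2) + P(E|T3)·P(T3) + P(E|T4)·P(T4) + P(E|T5)·P(T5)
      = 0.354·0.296 + 0.19·0.069 + 0.145·0.474 + 0.276·0.098 + 0.215·0.063
      = 0.104784 + 0.01311 + 0.06873 + 0.027048 + 0.013545 = 0.227217

P(E) ≈ 0.2272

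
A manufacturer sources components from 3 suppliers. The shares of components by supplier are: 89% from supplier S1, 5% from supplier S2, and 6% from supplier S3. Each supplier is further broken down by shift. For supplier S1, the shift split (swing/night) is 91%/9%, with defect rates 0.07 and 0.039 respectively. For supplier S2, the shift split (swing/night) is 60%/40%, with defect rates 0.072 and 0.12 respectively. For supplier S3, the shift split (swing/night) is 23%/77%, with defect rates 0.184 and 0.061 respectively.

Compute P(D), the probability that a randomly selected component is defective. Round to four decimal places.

0.0697

P(D|S1) = 0.91·0.07 + 0.09·0.039 = 0.0637 + 0.00351 = 0.06721
P(D|S2) = 0.6·0.072 + 0.4·0.12 = 0.0432 + 0.048 = 0.0912
P(D|S3) = 0.23·0.184 + 0.77·0.061 = 0.04232 + 0.04697 = 0.08929
By total probability over the outer partition,
P(D) = 0.89·0.06721 + 0.05·0.0912 + 0.06·0.08929
      = 0.0598169 + 0.00456 + 0.0053574 = 0.0697343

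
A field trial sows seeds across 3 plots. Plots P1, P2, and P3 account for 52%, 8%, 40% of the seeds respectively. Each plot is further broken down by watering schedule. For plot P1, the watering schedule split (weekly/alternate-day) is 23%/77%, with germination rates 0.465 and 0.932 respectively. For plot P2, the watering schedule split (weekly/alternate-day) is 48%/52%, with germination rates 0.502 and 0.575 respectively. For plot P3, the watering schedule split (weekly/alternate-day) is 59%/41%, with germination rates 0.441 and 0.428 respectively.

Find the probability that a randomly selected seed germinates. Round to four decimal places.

P(G|P1) = 0.23·0.465 + 0.77·0.932 = 0.10695 + 0.71764 = 0.82459
P(G|P2) = 0.48·0.502 + 0.52·0.575 = 0.24096 + 0.299 = 0.53996
P(G|P3) = 0.59·0.441 + 0.41·0.428 = 0.26019 + 0.17548 = 0.43567
Then overall,
P(G) = 0.52·0.82459 + 0.08·0.53996 + 0.4·0.43567
      = 0.4287868 + 0.0431968 + 0.174268 = 0.6462516

0.6463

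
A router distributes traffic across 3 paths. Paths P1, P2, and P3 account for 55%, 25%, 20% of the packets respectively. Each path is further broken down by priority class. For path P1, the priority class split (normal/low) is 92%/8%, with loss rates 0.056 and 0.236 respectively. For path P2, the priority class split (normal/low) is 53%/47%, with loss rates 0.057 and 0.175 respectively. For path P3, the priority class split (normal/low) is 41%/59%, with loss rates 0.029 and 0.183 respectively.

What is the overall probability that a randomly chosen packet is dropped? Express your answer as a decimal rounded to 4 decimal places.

P(L|P1) = 0.92·0.056 + 0.08·0.236 = 0.05152 + 0.01888 = 0.0704
P(L|P2) = 0.53·0.057 + 0.47·0.175 = 0.03021 + 0.08225 = 0.11246
P(L|P3) = 0.41·0.029 + 0.59·0.183 = 0.01189 + 0.10797 = 0.11986
By total probability over the outer partition,
P(L) = 0.55·0.0704 + 0.25·0.11246 + 0.2·0.11986
      = 0.03872 + 0.028115 + 0.023972 = 0.090807

0.0908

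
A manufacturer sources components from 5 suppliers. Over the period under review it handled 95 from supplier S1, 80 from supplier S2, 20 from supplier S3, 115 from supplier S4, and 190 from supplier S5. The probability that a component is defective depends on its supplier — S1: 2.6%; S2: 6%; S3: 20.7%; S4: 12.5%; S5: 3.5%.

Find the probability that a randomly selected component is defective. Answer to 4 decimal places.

P(D) ≈ 0.0649

Total: 95 + 80 + 20 + 115 + 190 = 500.
P(S1) = 95/500 = 0.19. P(S2) = 80/500 = 0.16. P(S3) = 20/500 = 0.04. P(S4) = 115/500 = 0.23. P(S5) = 190/500 = 0.38.
Summing over the partition,
P(D) = P(D|S1)·P(S1) + P(D|S2)·P(S2) + P(D|S3)·P(S3) + P(D|S4)·P(S4) + P(D|S5)·P(S5)
      = 0.026·0.19 + 0.06·0.16 + 0.207·0.04 + 0.125·0.23 + 0.035·0.38
      = 0.00494 + 0.0096 + 0.00828 + 0.02875 + 0.0133 = 0.06487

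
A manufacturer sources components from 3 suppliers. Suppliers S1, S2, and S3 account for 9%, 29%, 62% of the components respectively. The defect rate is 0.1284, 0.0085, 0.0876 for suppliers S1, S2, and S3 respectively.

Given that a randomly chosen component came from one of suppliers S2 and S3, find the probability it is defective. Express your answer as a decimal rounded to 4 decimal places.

Let S = {S2, S3}.
P(S) = 0.29 + 0.62 = 0.91.
P(D ∩ S) = 0.0085·0.29 + 0.0876·0.62 = 0.002465 + 0.054312 = 0.056777.
P(D | S) = 0.056777 / 0.91 = 0.062392…

P(D|S) ≈ 0.0624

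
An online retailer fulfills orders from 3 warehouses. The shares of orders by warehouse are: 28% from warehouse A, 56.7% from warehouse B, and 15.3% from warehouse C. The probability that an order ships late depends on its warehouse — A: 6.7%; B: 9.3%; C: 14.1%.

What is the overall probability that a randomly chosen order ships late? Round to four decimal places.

Summing over the partition,
P(L) = P(L|A)·P(A) + P(L|B)·P(B) + P(L|C)·P(C)
      = 0.067·0.28 + 0.093·0.567 + 0.141·0.153
      = 0.01876 + 0.052731 + 0.021573 = 0.093064

P(L) ≈ 0.0931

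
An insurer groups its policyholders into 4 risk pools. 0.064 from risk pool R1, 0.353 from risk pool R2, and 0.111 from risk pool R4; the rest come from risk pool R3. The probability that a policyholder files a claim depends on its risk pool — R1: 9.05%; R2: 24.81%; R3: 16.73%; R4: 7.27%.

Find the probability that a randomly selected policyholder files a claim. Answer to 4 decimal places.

P(C) ≈ 0.1804

P(R3) = 1 − (0.064 + 0.353 + 0.111) = 0.472.
P(C) = P(C|R1)·P(R1) + P(C|R2)·P(R2) + P(C|R3)·P(R3) + P(C|R4)·P(R4)
      = 0.0905·0.064 + 0.2481·0.353 + 0.1673·0.472 + 0.0727·0.111
      = 0.005792 + 0.0875793 + 0.0789656 + 0.0080697 = 0.1804066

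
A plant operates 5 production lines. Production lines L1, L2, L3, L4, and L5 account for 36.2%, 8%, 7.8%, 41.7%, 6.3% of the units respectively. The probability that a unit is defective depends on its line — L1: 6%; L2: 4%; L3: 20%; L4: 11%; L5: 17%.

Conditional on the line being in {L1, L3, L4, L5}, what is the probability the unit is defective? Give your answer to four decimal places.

P(D|S) ≈ 0.1021

Let S = {L1, L3, L4, L5}.
P(S) = 0.362 + 0.078 + 0.417 + 0.063 = 0.92.
P(D ∩ S) = 0.06·0.362 + 0.2·0.078 + 0.11·0.417 + 0.17·0.063 = 0.02172 + 0.0156 + 0.04587 + 0.01071 = 0.0939.
P(D | S) = 0.0939 / 0.92 = 0.102065…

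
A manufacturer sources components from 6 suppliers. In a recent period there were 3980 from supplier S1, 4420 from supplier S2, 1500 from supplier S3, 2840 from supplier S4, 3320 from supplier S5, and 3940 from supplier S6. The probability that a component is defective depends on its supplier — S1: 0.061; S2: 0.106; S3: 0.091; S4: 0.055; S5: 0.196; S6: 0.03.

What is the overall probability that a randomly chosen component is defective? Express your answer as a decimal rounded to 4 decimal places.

0.0886

Total: 3980 + 4420 + 1500 + 2840 + 3320 + 3940 = 20000.
P(S1) = 3980/20000 = 0.199. P(S2) = 4420/20000 = 0.221. P(S3) = 1500/20000 = 0.075. P(S4) = 2840/20000 = 0.142. P(S5) = 3320/20000 = 0.166. P(S6) = 3940/20000 = 0.197.
P(D) = P(D|S1)·P(S1) + P(D|S2)·P(S2) + P(D|S3)·P(S3) + P(D|S4)·P(S4) + P(D|S5)·P(S5) + P(D|S6)·P(S6)
      = 0.061·0.199 + 0.106·0.221 + 0.091·0.075 + 0.055·0.142 + 0.196·0.166 + 0.03·0.197
      = 0.012139 + 0.023426 + 0.006825 + 0.00781 + 0.032536 + 0.00591 = 0.088646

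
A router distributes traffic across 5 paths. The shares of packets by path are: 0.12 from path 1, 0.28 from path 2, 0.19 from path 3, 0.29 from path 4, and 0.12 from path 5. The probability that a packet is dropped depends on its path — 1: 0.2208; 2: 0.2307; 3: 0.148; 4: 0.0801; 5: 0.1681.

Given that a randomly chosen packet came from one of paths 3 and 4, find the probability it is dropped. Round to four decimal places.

Let S = {3, 4}.
P(S) = 0.19 + 0.29 = 0.48.
P(L ∩ S) = 0.148·0.19 + 0.0801·0.29 = 0.02812 + 0.023229 = 0.051349.
P(L | S) = 0.051349 / 0.48 = 0.106977…

P(L|S) ≈ 0.1070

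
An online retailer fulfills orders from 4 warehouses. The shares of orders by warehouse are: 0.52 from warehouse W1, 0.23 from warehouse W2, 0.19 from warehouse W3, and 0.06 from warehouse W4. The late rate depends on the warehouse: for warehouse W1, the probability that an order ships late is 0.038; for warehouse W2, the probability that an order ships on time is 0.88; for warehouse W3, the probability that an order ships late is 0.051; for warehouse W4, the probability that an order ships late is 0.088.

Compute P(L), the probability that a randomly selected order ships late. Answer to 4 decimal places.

P(L|W2) = 1 − 0.88 = 0.12.
P(L) = P(L|W1)·P(W1) + P(L|W2)·P(W2) + P(L|W3)·P(W3) + P(L|W4)·P(W4)
      = 0.038·0.52 + 0.12·0.23 + 0.051·0.19 + 0.088·0.06
      = 0.01976 + 0.0276 + 0.00969 + 0.00528 = 0.06233

0.0623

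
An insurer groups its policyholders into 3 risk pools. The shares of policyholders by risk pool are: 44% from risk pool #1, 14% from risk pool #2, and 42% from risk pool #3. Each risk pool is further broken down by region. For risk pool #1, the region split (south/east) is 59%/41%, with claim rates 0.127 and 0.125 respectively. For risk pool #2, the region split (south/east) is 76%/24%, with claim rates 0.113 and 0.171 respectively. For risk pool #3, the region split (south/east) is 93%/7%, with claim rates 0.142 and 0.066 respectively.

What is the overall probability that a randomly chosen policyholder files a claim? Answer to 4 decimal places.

P(C) ≈ 0.1307

P(C|#1) = 0.59·0.127 + 0.41·0.125 = 0.07493 + 0.05125 = 0.12618
P(C|#2) = 0.76·0.113 + 0.24·0.171 = 0.08588 + 0.04104 = 0.12692
P(C|#3) = 0.93·0.142 + 0.07·0.066 = 0.13206 + 0.00462 = 0.13668
Then overall,
P(C) = 0.44·0.12618 + 0.14·0.12692 + 0.42·0.13668
      = 0.0555192 + 0.0177688 + 0.0574056 = 0.1306936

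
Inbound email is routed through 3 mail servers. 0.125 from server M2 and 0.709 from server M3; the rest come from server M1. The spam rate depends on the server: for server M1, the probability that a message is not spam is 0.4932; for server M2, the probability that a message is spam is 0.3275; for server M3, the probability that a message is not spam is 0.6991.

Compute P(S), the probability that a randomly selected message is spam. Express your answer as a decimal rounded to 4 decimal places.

P(M1) = 1 − (0.125 + 0.709) = 0.166.
P(S|M1) = 1 − 0.4932 = 0.5068.
P(S|M3) = 1 − 0.6991 = 0.3009.
Summing over the partition,
P(S) = P(S|M1)·P(M1) + P(S|M2)·P(M2) + P(S|M3)·P(M3)
      = 0.5068·0.166 + 0.3275·0.125 + 0.3009·0.709
      = 0.0841288 + 0.0409375 + 0.2133381 = 0.3384044

0.3384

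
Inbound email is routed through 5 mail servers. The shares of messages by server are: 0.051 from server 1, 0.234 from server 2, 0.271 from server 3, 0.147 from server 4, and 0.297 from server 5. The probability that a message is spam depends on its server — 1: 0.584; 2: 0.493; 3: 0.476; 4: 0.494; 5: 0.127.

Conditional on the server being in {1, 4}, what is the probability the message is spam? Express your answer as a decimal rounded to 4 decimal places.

P(S|J) ≈ 0.5172

Let J = {1, 4}.
P(J) = 0.051 + 0.147 = 0.198.
P(S ∩ J) = 0.584·0.051 + 0.494·0.147 = 0.029784 + 0.072618 = 0.102402.
P(S | J) = 0.102402 / 0.198 = 0.517182…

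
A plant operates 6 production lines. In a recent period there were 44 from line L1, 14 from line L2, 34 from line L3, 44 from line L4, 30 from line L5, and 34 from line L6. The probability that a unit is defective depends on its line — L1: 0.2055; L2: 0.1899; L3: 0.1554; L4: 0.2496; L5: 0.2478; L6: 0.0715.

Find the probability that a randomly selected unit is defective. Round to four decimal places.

Total: 44 + 14 + 34 + 44 + 30 + 34 = 200.
P(L1) = 44/200 = 0.22. P(L2) = 14/200 = 0.07. P(L3) = 34/200 = 0.17. P(L4) = 44/200 = 0.22. P(L5) = 30/200 = 0.15. P(L6) = 34/200 = 0.17.
P(D) = P(D|L1)·P(L1) + P(D|L2)·P(L2) + P(D|L3)·P(L3) + P(D|L4)·P(L4) + P(D|L5)·P(L5) + P(D|L6)·P(L6)
      = 0.2055·0.22 + 0.1899·0.07 + 0.1554·0.17 + 0.2496·0.22 + 0.2478·0.15 + 0.0715·0.17
      = 0.04521 + 0.013293 + 0.026418 + 0.054912 + 0.03717 + 0.012155 = 0.189158

0.1892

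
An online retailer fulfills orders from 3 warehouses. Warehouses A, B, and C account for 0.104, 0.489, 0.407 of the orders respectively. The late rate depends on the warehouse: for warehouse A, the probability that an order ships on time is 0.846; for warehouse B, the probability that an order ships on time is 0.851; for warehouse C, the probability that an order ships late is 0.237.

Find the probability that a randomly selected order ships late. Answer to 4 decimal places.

P(L) ≈ 0.1853

P(L|A) = 1 − 0.846 = 0.154.
P(L|B) = 1 − 0.851 = 0.149.
Using total probability over the partition,
P(L) = P(L|A)·P(A) + P(L|B)·P(B) + P(L|C)·P(C)
      = 0.154·0.104 + 0.149·0.489 + 0.237·0.407
      = 0.016016 + 0.072861 + 0.096459 = 0.185336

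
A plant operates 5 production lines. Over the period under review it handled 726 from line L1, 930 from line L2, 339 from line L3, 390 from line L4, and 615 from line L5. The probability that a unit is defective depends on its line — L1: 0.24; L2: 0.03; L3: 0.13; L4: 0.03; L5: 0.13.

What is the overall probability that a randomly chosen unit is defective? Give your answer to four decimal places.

P(D) ≈ 0.1126

Total: 726 + 930 + 339 + 390 + 615 = 3000.
P(L1) = 726/3000 = 0.242. P(L2) = 930/3000 = 0.31. P(L3) = 339/3000 = 0.113. P(L4) = 390/3000 = 0.13. P(L5) = 615/3000 = 0.205.
P(D) = P(D|L1)·P(L1) + P(D|L2)·P(L2) + P(D|L3)·P(L3) + P(D|L4)·P(L4) + P(D|L5)·P(L5)
      = 0.24·0.242 + 0.03·0.31 + 0.13·0.113 + 0.03·0.13 + 0.13·0.205
      = 0.05808 + 0.0093 + 0.01469 + 0.0039 + 0.02665 = 0.11262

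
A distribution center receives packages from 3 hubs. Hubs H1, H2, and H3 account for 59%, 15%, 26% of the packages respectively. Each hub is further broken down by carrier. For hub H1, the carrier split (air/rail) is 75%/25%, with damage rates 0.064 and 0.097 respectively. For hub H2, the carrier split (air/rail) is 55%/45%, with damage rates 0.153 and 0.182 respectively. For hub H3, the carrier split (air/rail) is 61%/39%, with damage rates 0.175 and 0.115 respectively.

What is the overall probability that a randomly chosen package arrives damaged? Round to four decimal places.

0.1070

P(D|H1) = 0.75·0.064 + 0.25·0.097 = 0.048 + 0.02425 = 0.07225
P(D|H2) = 0.55·0.153 + 0.45·0.182 = 0.08415 + 0.0819 = 0.16605
P(D|H3) = 0.61·0.175 + 0.39·0.115 = 0.10675 + 0.04485 = 0.1516
By total probability over the outer partition,
P(D) = 0.59·0.07225 + 0.15·0.16605 + 0.26·0.1516
      = 0.0426275 + 0.0249075 + 0.039416 = 0.106951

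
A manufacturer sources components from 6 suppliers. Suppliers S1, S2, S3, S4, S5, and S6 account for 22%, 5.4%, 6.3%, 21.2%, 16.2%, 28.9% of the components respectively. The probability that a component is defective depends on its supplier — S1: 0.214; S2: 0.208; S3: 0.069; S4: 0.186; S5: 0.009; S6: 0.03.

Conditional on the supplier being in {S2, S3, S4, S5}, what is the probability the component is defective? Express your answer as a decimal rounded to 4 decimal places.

0.1150

Let S = {S2, S3, S4, S5}.
P(S) = 0.054 + 0.063 + 0.212 + 0.162 = 0.491.
P(D ∩ S) = 0.208·0.054 + 0.069·0.063 + 0.186·0.212 + 0.009·0.162 = 0.011232 + 0.004347 + 0.039432 + 0.001458 = 0.056469.
P(D | S) = 0.056469 / 0.491 = 0.115008…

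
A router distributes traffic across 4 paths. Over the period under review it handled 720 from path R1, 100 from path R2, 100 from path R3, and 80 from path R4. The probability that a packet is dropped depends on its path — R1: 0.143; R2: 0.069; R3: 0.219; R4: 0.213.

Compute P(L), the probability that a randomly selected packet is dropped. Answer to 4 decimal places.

P(L) ≈ 0.1488

Total: 720 + 100 + 100 + 80 = 1000.
P(R1) = 720/1000 = 0.72. P(R2) = 100/1000 = 0.1. P(R3) = 100/1000 = 0.1. P(R4) = 80/1000 = 0.08.
P(L) = P(L|R1)·P(R1) + P(L|R2)·P(R2) + P(L|R3)·P(R3) + P(L|R4)·P(R4)
      = 0.143·0.72 + 0.069·0.1 + 0.219·0.1 + 0.213·0.08
      = 0.10296 + 0.0069 + 0.0219 + 0.01704 = 0.1488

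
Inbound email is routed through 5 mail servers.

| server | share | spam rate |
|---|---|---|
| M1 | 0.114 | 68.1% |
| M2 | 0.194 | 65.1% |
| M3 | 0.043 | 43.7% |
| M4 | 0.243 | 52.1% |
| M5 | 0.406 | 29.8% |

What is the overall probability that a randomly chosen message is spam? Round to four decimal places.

0.4703

Using total probability over the partition,
P(S) = P(S|M1)·P(M1) + P(S|M2)·P(M2) + P(S|M3)·P(M3) + P(S|M4)·P(M4) + P(S|M5)·P(M5)
      = 0.681·0.114 + 0.651·0.194 + 0.437·0.043 + 0.521·0.243 + 0.298·0.406
      = 0.077634 + 0.126294 + 0.018791 + 0.126603 + 0.120988 = 0.47031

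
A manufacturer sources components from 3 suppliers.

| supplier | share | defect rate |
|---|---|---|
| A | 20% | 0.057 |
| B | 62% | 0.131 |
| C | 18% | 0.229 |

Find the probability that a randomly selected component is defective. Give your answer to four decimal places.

P(D) = P(D|A)·P(A) + P(D|B)·P(B) + P(D|C)·P(C)
      = 0.057·0.2 + 0.131·0.62 + 0.229·0.18
      = 0.0114 + 0.08122 + 0.04122 = 0.13384

0.1338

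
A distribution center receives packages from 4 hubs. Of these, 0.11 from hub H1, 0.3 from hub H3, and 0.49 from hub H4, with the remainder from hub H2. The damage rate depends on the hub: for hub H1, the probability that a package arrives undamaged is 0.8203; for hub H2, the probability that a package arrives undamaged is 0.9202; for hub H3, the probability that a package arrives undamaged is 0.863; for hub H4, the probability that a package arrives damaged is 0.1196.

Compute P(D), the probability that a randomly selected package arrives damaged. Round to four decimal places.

0.1275

P(H2) = 1 − (0.11 + 0.3 + 0.49) = 0.1.
P(D|H1) = 1 − 0.8203 = 0.1797.
P(D|H2) = 1 − 0.9202 = 0.0798.
P(D|H3) = 1 − 0.863 = 0.137.
P(D) = P(D|H1)·P(H1) + P(D|H2)·P(H2) + P(D|H3)·P(H3) + P(D|H4)·P(H4)
      = 0.1797·0.11 + 0.0798·0.1 + 0.137·0.3 + 0.1196·0.49
      = 0.019767 + 0.00798 + 0.0411 + 0.058604 = 0.127451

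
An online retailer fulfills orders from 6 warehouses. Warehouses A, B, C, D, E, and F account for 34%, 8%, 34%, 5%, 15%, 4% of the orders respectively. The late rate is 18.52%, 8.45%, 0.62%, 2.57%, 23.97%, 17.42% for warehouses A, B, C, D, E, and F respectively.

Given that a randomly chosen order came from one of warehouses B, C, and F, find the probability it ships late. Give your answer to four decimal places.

Let S = {B, C, F}.
P(S) = 0.08 + 0.34 + 0.04 = 0.46.
P(L ∩ S) = 0.0845·0.08 + 0.0062·0.34 + 0.1742·0.04 = 0.00676 + 0.002108 + 0.006968 = 0.015836.
P(L | S) = 0.015836 / 0.46 = 0.034426…

P(L|S) ≈ 0.0344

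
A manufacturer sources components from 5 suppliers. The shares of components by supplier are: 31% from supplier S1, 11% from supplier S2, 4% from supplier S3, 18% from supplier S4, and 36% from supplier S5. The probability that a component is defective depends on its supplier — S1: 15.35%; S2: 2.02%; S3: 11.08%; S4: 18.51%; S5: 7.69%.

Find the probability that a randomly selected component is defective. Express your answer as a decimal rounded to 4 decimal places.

P(D) = P(D|S1)·P(S1) + P(D|S2)·P(S2) + P(D|S3)·P(S3) + P(D|S4)·P(S4) + P(D|S5)·P(S5)
      = 0.1535·0.31 + 0.0202·0.11 + 0.1108·0.04 + 0.1851·0.18 + 0.0769·0.36
      = 0.047585 + 0.002222 + 0.004432 + 0.033318 + 0.027684 = 0.115241

0.1152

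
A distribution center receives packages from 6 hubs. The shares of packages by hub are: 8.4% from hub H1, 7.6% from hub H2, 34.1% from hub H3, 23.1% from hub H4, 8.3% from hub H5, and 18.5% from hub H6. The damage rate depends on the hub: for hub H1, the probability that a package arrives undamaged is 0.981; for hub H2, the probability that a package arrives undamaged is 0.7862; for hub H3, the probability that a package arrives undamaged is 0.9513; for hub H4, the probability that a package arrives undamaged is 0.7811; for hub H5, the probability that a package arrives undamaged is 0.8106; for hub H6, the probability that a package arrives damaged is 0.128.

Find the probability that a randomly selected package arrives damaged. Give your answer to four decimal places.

P(D|H1) = 1 − 0.981 = 0.019.
P(D|H2) = 1 − 0.7862 = 0.2138.
P(D|H3) = 1 − 0.9513 = 0.0487.
P(D|H4) = 1 − 0.7811 = 0.2189.
P(D|H5) = 1 − 0.8106 = 0.1894.
P(D) = P(D|H1)·P(H1) + P(D|H2)·P(H2) + P(D|H3)·P(H3) + P(D|H4)·P(H4) + P(D|H5)·P(H5) + P(D|H6)·P(H6)
      = 0.019·0.084 + 0.2138·0.076 + 0.0487·0.341 + 0.2189·0.231 + 0.1894·0.083 + 0.128·0.185
      = 0.001596 + 0.0162488 + 0.0166067 + 0.0505659 + 0.0157202 + 0.02368 = 0.1244176

P(D) ≈ 0.1244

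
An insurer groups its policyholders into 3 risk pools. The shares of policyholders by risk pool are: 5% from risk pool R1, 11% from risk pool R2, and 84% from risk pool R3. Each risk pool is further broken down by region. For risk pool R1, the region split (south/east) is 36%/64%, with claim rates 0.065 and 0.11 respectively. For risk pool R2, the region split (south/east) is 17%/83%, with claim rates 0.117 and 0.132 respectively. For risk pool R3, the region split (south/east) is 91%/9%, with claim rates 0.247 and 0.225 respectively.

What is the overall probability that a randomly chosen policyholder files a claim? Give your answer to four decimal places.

0.2247

P(C|R1) = 0.36·0.065 + 0.64·0.11 = 0.0234 + 0.0704 = 0.0938
P(C|R2) = 0.17·0.117 + 0.83·0.132 = 0.01989 + 0.10956 = 0.12945
P(C|R3) = 0.91·0.247 + 0.09·0.225 = 0.22477 + 0.02025 = 0.24502
By total probability over the outer partition,
P(C) = 0.05·0.0938 + 0.11·0.12945 + 0.84·0.24502
      = 0.00469 + 0.0142395 + 0.2058168 = 0.2247463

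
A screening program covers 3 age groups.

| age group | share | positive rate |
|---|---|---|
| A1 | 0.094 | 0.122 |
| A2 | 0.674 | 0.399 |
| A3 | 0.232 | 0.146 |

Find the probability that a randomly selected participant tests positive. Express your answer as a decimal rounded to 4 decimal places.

0.3143

P(T) = P(T|A1)·P(A1) + P(T|A2)·P(A2) + P(T|A3)·P(A3)
      = 0.122·0.094 + 0.399·0.674 + 0.146·0.232
      = 0.011468 + 0.268926 + 0.033872 = 0.314266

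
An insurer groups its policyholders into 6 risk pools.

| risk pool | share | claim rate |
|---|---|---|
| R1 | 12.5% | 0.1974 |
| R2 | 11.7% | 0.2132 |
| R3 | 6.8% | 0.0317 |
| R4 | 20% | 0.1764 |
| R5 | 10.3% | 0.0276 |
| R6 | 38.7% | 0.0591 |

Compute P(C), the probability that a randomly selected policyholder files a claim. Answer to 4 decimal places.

P(C) = P(C|R1)·P(R1) + P(C|R2)·P(R2) + P(C|R3)·P(R3) + P(C|R4)·P(R4) + P(C|R5)·P(R5) + P(C|R6)·P(R6)
      = 0.1974·0.125 + 0.2132·0.117 + 0.0317·0.068 + 0.1764·0.2 + 0.0276·0.103 + 0.0591·0.387
      = 0.024675 + 0.0249444 + 0.0021556 + 0.03528 + 0.0028428 + 0.0228717 = 0.1127695

P(C) ≈ 0.1128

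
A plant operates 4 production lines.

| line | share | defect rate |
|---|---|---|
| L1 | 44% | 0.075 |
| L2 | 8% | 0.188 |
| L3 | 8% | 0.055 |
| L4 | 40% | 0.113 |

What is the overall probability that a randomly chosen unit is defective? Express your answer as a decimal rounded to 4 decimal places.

Using total probability over the partition,
P(D) = P(D|L1)·P(L1) + P(D|L2)·P(L2) + P(D|L3)·P(L3) + P(D|L4)·P(L4)
      = 0.075·0.44 + 0.188·0.08 + 0.055·0.08 + 0.113·0.4
      = 0.033 + 0.01504 + 0.0044 + 0.0452 = 0.09764

0.0976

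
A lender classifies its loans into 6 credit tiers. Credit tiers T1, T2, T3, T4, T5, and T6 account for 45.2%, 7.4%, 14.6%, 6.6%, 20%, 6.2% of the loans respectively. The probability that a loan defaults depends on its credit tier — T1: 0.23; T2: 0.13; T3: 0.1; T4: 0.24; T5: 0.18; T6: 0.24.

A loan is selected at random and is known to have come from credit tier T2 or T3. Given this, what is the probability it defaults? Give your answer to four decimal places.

Let S = {T2, T3}.
P(S) = 0.074 + 0.146 = 0.22.
P(D ∩ S) = 0.13·0.074 + 0.1·0.146 = 0.00962 + 0.0146 = 0.02422.
P(D | S) = 0.02422 / 0.22 = 0.110091…

P(D|S) ≈ 0.1101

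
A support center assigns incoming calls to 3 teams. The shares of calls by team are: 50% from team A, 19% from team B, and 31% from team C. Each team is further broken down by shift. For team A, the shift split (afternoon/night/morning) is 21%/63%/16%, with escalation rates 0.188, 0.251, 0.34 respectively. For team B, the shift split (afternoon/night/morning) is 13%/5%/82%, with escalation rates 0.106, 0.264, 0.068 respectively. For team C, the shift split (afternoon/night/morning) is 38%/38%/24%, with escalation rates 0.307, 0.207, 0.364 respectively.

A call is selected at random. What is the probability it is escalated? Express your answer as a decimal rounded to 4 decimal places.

P(E) ≈ 0.2294

P(E|A) = 0.21·0.188 + 0.63·0.251 + 0.16·0.34 = 0.03948 + 0.15813 + 0.0544 = 0.25201
P(E|B) = 0.13·0.106 + 0.05·0.264 + 0.82·0.068 = 0.01378 + 0.0132 + 0.05576 = 0.08274
P(E|C) = 0.38·0.307 + 0.38·0.207 + 0.24·0.364 = 0.11666 + 0.07866 + 0.08736 = 0.28268
By total probability over the outer partition,
P(E) = 0.5·0.25201 + 0.19·0.08274 + 0.31·0.28268
      = 0.126005 + 0.0157206 + 0.0876308 = 0.2293564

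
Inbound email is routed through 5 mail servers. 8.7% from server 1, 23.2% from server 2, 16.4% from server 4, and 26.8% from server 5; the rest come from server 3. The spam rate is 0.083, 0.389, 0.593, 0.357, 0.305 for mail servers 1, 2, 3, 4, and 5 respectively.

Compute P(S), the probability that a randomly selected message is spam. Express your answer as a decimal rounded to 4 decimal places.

P(S) ≈ 0.3854

P(3) = 1 − (0.087 + 0.232 + 0.164 + 0.268) = 0.249.
By the law of total probability,
P(S) = P(S|1)·P(1) + P(S|2)·P(2) + P(S|3)·P(3) + P(S|4)·P(4) + P(S|5)·P(5)
      = 0.083·0.087 + 0.389·0.232 + 0.593·0.249 + 0.357·0.164 + 0.305·0.268
      = 0.007221 + 0.090248 + 0.147657 + 0.058548 + 0.08174 = 0.385414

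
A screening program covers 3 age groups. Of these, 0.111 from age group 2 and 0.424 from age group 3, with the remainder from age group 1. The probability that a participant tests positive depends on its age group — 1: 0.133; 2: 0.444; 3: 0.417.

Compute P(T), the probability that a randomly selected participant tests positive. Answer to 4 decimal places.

P(1) = 1 − (0.111 + 0.424) = 0.465.
P(T) = P(T|1)·P(1) + P(T|2)·P(2) + P(T|3)·P(3)
      = 0.133·0.465 + 0.444·0.111 + 0.417·0.424
      = 0.061845 + 0.049284 + 0.176808 = 0.287937

0.2879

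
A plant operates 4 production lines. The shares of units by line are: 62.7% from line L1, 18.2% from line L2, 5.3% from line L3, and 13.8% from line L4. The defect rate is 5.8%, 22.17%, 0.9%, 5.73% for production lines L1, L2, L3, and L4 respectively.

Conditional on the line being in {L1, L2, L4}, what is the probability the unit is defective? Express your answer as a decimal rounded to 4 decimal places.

Let S = {L1, L2, L4}.
P(S) = 0.627 + 0.182 + 0.138 = 0.947.
P(D ∩ S) = 0.058·0.627 + 0.2217·0.182 + 0.0573·0.138 = 0.036366 + 0.0403494 + 0.0079074 = 0.0846228.
P(D | S) = 0.0846228 / 0.947 = 0.089359…

0.0894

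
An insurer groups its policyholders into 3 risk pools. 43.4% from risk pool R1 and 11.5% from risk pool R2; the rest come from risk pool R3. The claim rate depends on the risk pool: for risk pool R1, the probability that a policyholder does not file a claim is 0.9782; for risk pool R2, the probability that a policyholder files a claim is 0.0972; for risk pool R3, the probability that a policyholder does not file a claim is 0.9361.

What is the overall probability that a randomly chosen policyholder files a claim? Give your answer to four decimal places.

P(R3) = 1 − (0.434 + 0.115) = 0.451.
P(C|R1) = 1 − 0.9782 = 0.0218.
P(C|R3) = 1 − 0.9361 = 0.0639.
P(C) = P(C|R1)·P(R1) + P(C|R2)·P(R2) + P(C|R3)·P(R3)
      = 0.0218·0.434 + 0.0972·0.115 + 0.0639·0.451
      = 0.0094612 + 0.011178 + 0.0288189 = 0.0494581

0.0495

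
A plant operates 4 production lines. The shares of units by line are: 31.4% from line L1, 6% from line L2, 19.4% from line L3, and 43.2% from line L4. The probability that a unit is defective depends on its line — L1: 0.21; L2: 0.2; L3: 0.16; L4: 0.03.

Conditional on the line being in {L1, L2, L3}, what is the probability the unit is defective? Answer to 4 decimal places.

P(D|S) ≈ 0.1919

Let S = {L1, L2, L3}.
P(S) = 0.314 + 0.06 + 0.194 = 0.568.
P(D ∩ S) = 0.21·0.314 + 0.2·0.06 + 0.16·0.194 = 0.06594 + 0.012 + 0.03104 = 0.10898.
P(D | S) = 0.10898 / 0.568 = 0.191866…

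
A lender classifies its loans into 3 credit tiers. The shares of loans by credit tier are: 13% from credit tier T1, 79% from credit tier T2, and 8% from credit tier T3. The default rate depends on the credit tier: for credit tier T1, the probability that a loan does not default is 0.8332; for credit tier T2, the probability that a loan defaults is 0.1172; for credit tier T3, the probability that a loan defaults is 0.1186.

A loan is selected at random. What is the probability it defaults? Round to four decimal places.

P(D|T1) = 1 − 0.8332 = 0.1668.
P(D) = P(D|T1)·P(T1) + P(D|T2)·P(T2) + P(D|T3)·P(T3)
      = 0.1668·0.13 + 0.1172·0.79 + 0.1186·0.08
      = 0.021684 + 0.092588 + 0.009488 = 0.12376

P(D) ≈ 0.1238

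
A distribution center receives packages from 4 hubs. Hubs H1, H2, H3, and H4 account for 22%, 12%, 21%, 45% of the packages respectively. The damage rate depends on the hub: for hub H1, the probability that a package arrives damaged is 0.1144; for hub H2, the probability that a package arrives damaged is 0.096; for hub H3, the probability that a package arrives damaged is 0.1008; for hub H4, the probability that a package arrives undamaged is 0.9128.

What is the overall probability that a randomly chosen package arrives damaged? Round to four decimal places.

P(D|H4) = 1 − 0.9128 = 0.0872.
P(D) = P(D|H1)·P(H1) + P(D|H2)·P(H2) + P(D|H3)·P(H3) + P(D|H4)·P(H4)
      = 0.1144·0.22 + 0.096·0.12 + 0.1008·0.21 + 0.0872·0.45
      = 0.025168 + 0.01152 + 0.021168 + 0.03924 = 0.097096

0.0971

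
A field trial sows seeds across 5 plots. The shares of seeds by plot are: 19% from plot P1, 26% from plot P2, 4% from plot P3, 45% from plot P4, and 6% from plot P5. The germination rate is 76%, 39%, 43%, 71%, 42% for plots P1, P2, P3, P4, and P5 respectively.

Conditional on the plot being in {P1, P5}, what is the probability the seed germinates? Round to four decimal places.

Let S = {P1, P5}.
P(S) = 0.19 + 0.06 = 0.25.
P(G ∩ S) = 0.76·0.19 + 0.42·0.06 = 0.1444 + 0.0252 = 0.1696.
P(G | S) = 0.1696 / 0.25 = 0.678400…

0.6784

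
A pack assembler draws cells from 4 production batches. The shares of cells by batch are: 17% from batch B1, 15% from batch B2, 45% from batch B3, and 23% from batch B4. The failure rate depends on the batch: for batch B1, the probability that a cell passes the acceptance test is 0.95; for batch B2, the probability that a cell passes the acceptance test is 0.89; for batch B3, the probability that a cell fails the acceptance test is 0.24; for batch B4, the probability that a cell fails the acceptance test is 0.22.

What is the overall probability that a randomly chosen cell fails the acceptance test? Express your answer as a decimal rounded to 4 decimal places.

P(F|B1) = 1 − 0.95 = 0.05.
P(F|B2) = 1 − 0.89 = 0.11.
P(F) = P(F|B1)·P(B1) + P(F|B2)·P(B2) + P(F|B3)·P(B3) + P(F|B4)·P(B4)
      = 0.05·0.17 + 0.11·0.15 + 0.24·0.45 + 0.22·0.23
      = 0.0085 + 0.0165 + 0.108 + 0.0506 = 0.1836

P(F) ≈ 0.1836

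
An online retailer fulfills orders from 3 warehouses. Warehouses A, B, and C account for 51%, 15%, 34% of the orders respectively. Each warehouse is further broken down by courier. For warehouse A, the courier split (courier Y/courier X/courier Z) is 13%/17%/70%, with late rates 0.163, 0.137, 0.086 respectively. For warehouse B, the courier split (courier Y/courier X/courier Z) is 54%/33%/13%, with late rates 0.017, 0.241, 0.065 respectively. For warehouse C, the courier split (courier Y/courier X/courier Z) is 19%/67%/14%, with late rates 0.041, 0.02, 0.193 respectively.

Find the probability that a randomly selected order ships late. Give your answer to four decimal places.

P(L|A) = 0.13·0.163 + 0.17·0.137 + 0.7·0.086 = 0.02119 + 0.02329 + 0.0602 = 0.10468
P(L|B) = 0.54·0.017 + 0.33·0.241 + 0.13·0.065 = 0.00918 + 0.07953 + 0.00845 = 0.09716
P(L|C) = 0.19·0.041 + 0.67·0.02 + 0.14·0.193 = 0.00779 + 0.0134 + 0.02702 = 0.04821
By total probability over the outer partition,
P(L) = 0.51·0.10468 + 0.15·0.09716 + 0.34·0.04821
      = 0.0533868 + 0.014574 + 0.0163914 = 0.0843522

0.0844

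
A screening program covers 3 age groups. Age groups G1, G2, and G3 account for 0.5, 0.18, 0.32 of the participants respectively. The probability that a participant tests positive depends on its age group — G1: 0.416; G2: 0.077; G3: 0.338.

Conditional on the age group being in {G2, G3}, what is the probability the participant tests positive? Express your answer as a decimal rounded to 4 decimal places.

Let S = {G2, G3}.
P(S) = 0.18 + 0.32 = 0.5.
P(T ∩ S) = 0.077·0.18 + 0.338·0.32 = 0.01386 + 0.10816 = 0.12202.
P(T | S) = 0.12202 / 0.5 = 0.244040…

0.2440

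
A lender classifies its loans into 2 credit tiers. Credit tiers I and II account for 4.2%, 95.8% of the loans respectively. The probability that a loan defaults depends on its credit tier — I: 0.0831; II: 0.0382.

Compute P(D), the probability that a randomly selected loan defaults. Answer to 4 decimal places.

P(D) ≈ 0.0401

P(D) = P(D|I)·P(I) + P(D|II)·P(II)
      = 0.0831·0.042 + 0.0382·0.958
      = 0.0034902 + 0.0365956 = 0.0400858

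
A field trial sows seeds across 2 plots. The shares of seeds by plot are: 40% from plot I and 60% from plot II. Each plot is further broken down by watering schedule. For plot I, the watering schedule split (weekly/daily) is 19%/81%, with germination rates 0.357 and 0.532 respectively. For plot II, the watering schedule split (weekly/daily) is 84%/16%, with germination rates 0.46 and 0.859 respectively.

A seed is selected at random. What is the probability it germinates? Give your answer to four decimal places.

P(G|I) = 0.19·0.357 + 0.81·0.532 = 0.06783 + 0.43092 = 0.49875
P(G|II) = 0.84·0.46 + 0.16·0.859 = 0.3864 + 0.13744 = 0.52384
By total probability over the outer partition,
P(G) = 0.4·0.49875 + 0.6·0.52384
      = 0.1995 + 0.314304 = 0.513804

0.5138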